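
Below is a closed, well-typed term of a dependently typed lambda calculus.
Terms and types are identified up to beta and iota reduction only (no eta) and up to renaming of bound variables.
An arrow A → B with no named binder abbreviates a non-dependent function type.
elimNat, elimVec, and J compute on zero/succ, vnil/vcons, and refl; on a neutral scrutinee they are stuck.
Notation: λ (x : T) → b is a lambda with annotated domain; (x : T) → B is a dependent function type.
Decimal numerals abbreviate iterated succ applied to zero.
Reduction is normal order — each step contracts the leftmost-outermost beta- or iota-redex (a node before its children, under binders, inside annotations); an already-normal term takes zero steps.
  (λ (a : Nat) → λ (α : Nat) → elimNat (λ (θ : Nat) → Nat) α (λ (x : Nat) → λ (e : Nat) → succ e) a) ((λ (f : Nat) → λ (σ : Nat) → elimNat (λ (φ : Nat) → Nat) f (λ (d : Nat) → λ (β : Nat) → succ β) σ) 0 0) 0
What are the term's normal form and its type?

normal form:
  0
the term's type:
  Nat


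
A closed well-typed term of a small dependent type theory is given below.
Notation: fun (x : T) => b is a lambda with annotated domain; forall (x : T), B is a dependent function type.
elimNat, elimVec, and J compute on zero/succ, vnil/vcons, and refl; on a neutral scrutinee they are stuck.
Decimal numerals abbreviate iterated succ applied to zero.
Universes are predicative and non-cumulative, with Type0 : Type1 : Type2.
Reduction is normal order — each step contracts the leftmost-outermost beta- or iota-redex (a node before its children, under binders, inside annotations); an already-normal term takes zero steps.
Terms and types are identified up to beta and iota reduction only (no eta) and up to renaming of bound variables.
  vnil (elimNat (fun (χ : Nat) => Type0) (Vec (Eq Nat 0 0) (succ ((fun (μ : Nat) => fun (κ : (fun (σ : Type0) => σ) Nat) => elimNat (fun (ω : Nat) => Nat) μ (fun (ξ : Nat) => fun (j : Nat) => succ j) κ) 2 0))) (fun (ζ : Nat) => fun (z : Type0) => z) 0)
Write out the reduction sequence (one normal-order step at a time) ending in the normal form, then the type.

normal-order reduction sequence:
  vnil (elimNat (fun (χ : Nat) => Type0) (Vec (Eq Nat 0 0) (succ ((fun (μ : Nat) => fun (κ : (fun (σ : Type0) => σ) Nat) => elimNat (fun (ω : Nat) => Nat) μ (fun (ξ : Nat) => fun (j : Nat) => succ j) κ) 2 0))) (fun (ζ : Nat) => fun (z : Type0) => z) 0)
  ~> vnil (Vec (Eq Nat 0 0) (succ ((fun (χ : Nat) => fun (μ : (fun (κ : Type0) => κ) Nat) => elimNat (fun (σ : Nat) => Nat) χ (fun (ω : Nat) => fun (ξ : Nat) => succ ξ) μ) 2 0)))
  ~> vnil (Vec (Eq Nat 0 0) (succ ((fun (χ : (fun (μ : Type0) => μ) Nat) => elimNat (fun (κ : Nat) => Nat) 2 (fun (σ : Nat) => fun (ω : Nat) => succ ω) χ) 0)))
  ~> vnil (Vec (Eq Nat 0 0) (succ (elimNat (fun (χ : Nat) => Nat) 2 (fun (μ : Nat) => fun (κ : Nat) => succ κ) 0)))
  ~> vnil (Vec (Eq Nat 0 0) 3)
inferred type:
  Vec (Vec (Eq Nat 0 0) 3) 0


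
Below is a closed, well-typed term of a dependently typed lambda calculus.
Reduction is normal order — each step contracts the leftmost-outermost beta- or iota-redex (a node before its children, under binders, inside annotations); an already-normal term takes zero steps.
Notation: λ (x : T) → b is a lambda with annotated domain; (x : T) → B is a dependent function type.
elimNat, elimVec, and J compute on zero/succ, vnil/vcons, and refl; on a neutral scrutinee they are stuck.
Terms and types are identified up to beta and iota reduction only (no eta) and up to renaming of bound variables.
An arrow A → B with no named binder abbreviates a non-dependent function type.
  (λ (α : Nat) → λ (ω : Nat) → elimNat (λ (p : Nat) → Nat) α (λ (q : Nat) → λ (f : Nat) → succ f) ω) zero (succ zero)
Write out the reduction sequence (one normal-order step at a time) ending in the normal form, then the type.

reduction (normal order):
  (λ (α : Nat) → λ (ω : Nat) → elimNat (λ (p : Nat) → Nat) α (λ (q : Nat) → λ (f : Nat) → succ f) ω) zero (succ zero)
  ~> (λ (α : Nat) → elimNat (λ (ω : Nat) → Nat) zero (λ (p : Nat) → λ (q : Nat) → succ q) α) (succ zero)
  ~> elimNat (λ (α : Nat) → Nat) zero (λ (ω : Nat) → λ (p : Nat) → succ p) (succ zero)
  ~> (λ (α : Nat) → λ (ω : Nat) → succ ω) zero (elimNat (λ (p : Nat) → Nat) zero (λ (q : Nat) → λ (f : Nat) → succ f) zero)
  ~> (λ (α : Nat) → succ α) (elimNat (λ (ω : Nat) → Nat) zero (λ (p : Nat) → λ (q : Nat) → succ q) zero)
  ~> succ (elimNat (λ (α : Nat) → Nat) zero (λ (ω : Nat) → λ (p : Nat) → succ p) zero)
  ~> succ zero
type:
  Nat


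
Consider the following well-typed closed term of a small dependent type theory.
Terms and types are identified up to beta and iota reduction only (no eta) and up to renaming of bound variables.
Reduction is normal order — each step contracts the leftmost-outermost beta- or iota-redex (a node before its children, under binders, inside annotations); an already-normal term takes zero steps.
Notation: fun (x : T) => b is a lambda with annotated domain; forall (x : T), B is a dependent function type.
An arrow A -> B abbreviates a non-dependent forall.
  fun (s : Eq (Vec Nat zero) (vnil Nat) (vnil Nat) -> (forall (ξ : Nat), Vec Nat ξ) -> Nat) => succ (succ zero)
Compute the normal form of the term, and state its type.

resulting normal form:
  fun (s : Eq (Vec Nat zero) (vnil Nat) (vnil Nat) -> (forall (ξ : Nat), Vec Nat ξ) -> Nat) => succ (succ zero)
type:
  (Eq (Vec Nat zero) (vnil Nat) (vnil Nat) -> (forall (s : Nat), Vec Nat s) -> Nat) -> Nat
observation: no redex remains anywhere in the term; it is its own normal form.


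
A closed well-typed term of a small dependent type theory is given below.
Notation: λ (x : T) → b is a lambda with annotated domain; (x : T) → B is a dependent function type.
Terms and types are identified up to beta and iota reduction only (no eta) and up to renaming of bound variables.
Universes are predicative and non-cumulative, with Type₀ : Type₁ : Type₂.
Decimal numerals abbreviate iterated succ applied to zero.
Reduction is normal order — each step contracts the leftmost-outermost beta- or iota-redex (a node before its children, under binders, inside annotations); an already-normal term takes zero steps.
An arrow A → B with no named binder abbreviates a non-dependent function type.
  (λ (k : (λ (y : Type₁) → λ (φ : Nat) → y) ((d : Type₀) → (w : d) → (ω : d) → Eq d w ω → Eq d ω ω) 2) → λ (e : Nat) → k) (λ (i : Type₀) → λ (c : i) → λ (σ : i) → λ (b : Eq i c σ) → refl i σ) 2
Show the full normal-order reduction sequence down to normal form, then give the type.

normal-order reduction sequence:
  (λ (k : (λ (y : Type₁) → λ (φ : Nat) → y) ((d : Type₀) → (w : d) → (ω : d) → Eq d w ω → Eq d ω ω) 2) → λ (e : Nat) → k) (λ (i : Type₀) → λ (c : i) → λ (σ : i) → λ (b : Eq i c σ) → refl i σ) 2
  ~> (λ (k : Nat) → λ (y : Type₀) → λ (φ : y) → λ (d : y) → λ (w : Eq y φ d) → refl y d) 2
  ~> λ (k : Type₀) → λ (y : k) → λ (φ : k) → λ (d : Eq k y φ) → refl k φ
inferred type:
  (k : Type₀) → (y : k) → (φ : k) → Eq k y φ → Eq k φ φ


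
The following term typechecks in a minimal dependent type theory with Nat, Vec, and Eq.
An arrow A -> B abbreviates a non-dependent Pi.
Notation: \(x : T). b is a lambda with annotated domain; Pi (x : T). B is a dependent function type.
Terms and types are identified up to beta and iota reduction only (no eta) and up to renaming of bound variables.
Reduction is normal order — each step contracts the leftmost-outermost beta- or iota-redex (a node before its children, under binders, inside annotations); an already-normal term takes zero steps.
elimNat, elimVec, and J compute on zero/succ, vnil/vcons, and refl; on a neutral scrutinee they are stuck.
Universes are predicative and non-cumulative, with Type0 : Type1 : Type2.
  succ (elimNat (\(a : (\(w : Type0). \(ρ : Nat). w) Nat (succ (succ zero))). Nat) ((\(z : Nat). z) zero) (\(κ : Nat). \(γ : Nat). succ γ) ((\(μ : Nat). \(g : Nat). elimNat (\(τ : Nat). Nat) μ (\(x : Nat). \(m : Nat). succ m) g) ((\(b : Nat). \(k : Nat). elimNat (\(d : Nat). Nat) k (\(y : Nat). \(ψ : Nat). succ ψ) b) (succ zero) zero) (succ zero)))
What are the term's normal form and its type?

normal form:
  succ (succ (succ zero))
inferred type:
  Nat


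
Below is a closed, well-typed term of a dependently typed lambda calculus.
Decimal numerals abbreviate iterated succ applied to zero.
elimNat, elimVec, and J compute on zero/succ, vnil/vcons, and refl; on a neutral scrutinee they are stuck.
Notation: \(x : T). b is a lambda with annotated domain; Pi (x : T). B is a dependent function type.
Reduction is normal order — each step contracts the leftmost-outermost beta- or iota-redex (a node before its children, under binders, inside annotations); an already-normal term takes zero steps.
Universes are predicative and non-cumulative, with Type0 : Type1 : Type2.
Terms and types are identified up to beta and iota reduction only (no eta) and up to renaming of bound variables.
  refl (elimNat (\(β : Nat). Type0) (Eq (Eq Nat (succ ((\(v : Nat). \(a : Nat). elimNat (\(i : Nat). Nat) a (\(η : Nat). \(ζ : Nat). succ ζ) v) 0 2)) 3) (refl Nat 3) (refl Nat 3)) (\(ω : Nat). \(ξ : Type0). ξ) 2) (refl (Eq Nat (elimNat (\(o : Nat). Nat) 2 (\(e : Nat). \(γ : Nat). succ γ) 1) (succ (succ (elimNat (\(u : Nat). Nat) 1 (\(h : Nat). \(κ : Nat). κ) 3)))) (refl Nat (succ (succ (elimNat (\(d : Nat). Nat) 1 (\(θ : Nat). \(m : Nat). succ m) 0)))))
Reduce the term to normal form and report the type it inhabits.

normal form:
  refl (Eq (Eq Nat 3 3) (refl Nat 3) (refl Nat 3)) (refl (Eq Nat 3 3) (refl Nat 3))
type:
  Eq (Eq (Eq Nat 3 3) (refl Nat 3) (refl Nat 3)) (refl (Eq Nat 3 3) (refl Nat 3)) (refl (Eq Nat 3 3) (refl Nat 3))
observation: the leftmost-outermost redex is an elimNat iota-redex, and normalization takes 25 steps.


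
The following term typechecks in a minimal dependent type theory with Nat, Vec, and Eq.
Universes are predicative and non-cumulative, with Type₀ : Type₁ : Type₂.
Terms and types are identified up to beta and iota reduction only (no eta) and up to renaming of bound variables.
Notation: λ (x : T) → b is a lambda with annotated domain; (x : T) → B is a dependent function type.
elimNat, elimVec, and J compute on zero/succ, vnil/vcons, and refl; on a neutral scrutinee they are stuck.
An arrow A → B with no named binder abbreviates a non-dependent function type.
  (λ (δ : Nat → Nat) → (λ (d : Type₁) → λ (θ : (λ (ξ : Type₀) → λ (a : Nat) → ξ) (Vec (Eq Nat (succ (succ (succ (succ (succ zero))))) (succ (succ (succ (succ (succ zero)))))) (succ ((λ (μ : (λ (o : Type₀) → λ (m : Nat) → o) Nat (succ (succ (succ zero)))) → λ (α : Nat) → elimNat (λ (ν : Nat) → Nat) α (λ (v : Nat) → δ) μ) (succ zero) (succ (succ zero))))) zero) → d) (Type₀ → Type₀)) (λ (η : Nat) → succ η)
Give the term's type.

the term's type:
  Vec (Eq Nat (succ (succ (succ (succ (succ zero))))) (succ (succ (succ (succ (succ zero)))))) (succ (succ (succ (succ zero)))) → Type₁


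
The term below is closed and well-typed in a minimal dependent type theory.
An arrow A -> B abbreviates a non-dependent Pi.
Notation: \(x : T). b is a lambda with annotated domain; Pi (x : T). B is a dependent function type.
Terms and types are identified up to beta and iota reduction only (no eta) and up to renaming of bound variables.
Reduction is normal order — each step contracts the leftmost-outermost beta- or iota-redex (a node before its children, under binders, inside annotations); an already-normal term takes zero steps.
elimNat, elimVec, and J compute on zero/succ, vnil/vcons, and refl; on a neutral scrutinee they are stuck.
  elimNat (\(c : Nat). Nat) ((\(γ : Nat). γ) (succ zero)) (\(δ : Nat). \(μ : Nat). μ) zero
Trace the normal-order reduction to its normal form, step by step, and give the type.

normal-order reduction sequence:
  elimNat (\(c : Nat). Nat) ((\(γ : Nat). γ) (succ zero)) (\(δ : Nat). \(μ : Nat). μ) zero
  ~> (\(c : Nat). c) (succ zero)
  ~> succ zero
inferred type:
  Nat


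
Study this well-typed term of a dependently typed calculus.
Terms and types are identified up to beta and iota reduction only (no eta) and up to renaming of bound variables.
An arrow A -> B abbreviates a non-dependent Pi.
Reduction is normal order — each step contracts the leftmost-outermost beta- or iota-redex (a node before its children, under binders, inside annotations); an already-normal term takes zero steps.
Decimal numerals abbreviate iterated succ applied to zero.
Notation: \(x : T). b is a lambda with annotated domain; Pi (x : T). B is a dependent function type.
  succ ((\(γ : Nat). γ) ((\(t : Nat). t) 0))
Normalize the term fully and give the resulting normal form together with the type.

normal form:
  1
the term's type:
  Nat
observation: 2 normal-order steps separate the term from its normal form.


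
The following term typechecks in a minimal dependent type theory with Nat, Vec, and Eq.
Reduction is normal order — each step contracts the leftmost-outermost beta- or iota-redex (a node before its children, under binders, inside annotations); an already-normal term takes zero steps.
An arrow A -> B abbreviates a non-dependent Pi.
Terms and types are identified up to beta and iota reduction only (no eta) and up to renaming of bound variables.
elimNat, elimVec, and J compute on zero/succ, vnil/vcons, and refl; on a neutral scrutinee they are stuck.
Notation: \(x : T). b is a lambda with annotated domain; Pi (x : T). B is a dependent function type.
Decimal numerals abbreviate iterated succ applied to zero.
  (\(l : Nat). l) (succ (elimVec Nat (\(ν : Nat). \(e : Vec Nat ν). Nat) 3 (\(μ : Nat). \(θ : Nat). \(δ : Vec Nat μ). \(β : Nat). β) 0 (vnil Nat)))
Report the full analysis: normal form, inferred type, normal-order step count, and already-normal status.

normal form:
  4
inferred type:
  Nat
steps to reach normal form (normal order): 2
already normal: no
first contracted redex: a beta-redex


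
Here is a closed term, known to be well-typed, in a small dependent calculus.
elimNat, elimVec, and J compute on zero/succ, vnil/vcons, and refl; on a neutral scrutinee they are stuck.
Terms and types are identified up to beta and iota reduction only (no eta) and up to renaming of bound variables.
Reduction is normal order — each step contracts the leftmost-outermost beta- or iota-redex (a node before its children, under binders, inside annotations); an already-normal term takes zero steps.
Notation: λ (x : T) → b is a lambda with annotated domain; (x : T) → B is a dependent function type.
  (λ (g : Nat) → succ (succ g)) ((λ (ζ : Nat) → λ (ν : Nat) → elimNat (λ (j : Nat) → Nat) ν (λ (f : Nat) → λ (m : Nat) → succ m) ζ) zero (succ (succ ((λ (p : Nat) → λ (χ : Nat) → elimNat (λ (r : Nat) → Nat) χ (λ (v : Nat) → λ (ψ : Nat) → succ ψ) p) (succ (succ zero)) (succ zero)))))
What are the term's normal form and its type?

reduced normal form:
  succ (succ (succ (succ (succ (succ (succ zero))))))
the term's type:
  Nat
observation: 13 normal-order steps normalize the term, beginning with a beta-redex.


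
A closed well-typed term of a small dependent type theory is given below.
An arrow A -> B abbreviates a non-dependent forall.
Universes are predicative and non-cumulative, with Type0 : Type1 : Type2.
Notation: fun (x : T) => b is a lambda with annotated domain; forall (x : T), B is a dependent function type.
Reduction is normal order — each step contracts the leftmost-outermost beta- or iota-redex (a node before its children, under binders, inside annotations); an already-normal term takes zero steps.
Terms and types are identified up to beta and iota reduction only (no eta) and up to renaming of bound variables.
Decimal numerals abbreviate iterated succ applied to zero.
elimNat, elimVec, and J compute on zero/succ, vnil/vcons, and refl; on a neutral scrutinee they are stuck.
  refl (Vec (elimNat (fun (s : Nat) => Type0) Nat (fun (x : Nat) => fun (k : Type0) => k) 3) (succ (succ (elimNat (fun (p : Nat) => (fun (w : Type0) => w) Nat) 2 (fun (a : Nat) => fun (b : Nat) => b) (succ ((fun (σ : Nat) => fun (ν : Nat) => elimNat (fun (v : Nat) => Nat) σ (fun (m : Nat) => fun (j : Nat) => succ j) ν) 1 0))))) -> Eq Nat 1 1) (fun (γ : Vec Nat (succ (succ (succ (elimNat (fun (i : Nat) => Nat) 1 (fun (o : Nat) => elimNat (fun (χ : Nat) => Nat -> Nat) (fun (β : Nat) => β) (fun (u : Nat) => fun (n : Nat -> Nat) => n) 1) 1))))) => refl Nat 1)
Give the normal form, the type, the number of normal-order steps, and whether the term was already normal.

normal form:
  refl (Vec Nat 4 -> Eq Nat 1 1) (fun (s : Vec Nat 4) => refl Nat 1)
type:
  Eq (Vec Nat 4 -> Eq Nat 1 1) (fun (s : Vec Nat 4) => refl Nat 1) (fun (x : Vec Nat 4) => refl Nat 1)
normal-order step count: 29
term was already normal: no
first redex: an elimNat iota-redex


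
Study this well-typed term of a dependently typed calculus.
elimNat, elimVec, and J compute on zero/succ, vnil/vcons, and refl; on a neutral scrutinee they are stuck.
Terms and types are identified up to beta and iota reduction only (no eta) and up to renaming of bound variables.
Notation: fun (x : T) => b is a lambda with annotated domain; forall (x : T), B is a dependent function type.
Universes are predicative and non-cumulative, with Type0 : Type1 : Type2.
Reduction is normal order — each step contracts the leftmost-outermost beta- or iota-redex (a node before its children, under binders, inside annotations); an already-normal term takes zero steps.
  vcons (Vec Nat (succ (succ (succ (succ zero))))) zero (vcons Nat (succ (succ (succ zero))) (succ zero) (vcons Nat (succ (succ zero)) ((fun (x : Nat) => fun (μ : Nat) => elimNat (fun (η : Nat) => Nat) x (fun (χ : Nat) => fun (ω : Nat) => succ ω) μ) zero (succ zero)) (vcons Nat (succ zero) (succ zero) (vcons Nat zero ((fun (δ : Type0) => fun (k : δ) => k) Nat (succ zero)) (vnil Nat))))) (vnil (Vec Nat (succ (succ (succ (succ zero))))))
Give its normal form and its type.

resulting normal form:
  vcons (Vec Nat (succ (succ (succ (succ zero))))) zero (vcons Nat (succ (succ (succ zero))) (succ zero) (vcons Nat (succ (succ zero)) (succ zero) (vcons Nat (succ zero) (succ zero) (vcons Nat zero (succ zero) (vnil Nat))))) (vnil (Vec Nat (succ (succ (succ (succ zero))))))
the term's type:
  Vec (Vec Nat (succ (succ (succ (succ zero))))) (succ zero)


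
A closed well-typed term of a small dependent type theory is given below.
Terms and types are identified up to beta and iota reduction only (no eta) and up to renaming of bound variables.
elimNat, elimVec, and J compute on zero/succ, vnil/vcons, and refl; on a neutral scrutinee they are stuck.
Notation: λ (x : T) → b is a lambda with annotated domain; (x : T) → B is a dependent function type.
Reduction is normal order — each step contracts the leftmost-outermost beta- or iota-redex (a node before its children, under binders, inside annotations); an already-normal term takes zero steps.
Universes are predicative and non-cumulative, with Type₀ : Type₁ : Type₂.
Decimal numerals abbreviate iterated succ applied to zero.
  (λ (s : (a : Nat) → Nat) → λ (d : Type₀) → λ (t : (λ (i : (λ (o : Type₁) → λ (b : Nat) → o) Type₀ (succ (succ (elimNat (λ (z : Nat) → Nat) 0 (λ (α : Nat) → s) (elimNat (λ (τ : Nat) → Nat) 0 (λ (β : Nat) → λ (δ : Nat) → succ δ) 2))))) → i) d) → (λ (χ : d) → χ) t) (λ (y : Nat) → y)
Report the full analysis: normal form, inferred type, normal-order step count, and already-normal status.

normal form:
  λ (s : Type₀) → λ (a : s) → a
type:
  (s : Type₀) → (a : s) → s
reduction steps (normal order): 3
started in normal form: no
first redex: a beta-redex


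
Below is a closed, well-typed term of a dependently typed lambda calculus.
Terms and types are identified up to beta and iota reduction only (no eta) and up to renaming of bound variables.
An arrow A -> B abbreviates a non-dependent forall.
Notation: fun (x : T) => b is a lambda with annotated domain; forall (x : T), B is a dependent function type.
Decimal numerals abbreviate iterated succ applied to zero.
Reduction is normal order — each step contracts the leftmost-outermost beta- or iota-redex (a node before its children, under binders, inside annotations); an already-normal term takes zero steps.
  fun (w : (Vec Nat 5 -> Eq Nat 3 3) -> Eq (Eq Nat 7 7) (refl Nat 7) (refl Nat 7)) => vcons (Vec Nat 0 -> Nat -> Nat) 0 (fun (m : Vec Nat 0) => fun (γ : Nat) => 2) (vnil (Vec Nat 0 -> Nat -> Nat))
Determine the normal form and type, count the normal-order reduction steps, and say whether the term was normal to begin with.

reduced normal form:
  fun (w : (Vec Nat 5 -> Eq Nat 3 3) -> Eq (Eq Nat 7 7) (refl Nat 7) (refl Nat 7)) => vcons (Vec Nat 0 -> Nat -> Nat) 0 (fun (m : Vec Nat 0) => fun (γ : Nat) => 2) (vnil (Vec Nat 0 -> Nat -> Nat))
the term's type:
  ((Vec Nat 5 -> Eq Nat 3 3) -> Eq (Eq Nat 7 7) (refl Nat 7) (refl Nat 7)) -> Vec (Vec Nat 0 -> Nat -> Nat) 1
normal-order step count: 0
started in normal form: yes


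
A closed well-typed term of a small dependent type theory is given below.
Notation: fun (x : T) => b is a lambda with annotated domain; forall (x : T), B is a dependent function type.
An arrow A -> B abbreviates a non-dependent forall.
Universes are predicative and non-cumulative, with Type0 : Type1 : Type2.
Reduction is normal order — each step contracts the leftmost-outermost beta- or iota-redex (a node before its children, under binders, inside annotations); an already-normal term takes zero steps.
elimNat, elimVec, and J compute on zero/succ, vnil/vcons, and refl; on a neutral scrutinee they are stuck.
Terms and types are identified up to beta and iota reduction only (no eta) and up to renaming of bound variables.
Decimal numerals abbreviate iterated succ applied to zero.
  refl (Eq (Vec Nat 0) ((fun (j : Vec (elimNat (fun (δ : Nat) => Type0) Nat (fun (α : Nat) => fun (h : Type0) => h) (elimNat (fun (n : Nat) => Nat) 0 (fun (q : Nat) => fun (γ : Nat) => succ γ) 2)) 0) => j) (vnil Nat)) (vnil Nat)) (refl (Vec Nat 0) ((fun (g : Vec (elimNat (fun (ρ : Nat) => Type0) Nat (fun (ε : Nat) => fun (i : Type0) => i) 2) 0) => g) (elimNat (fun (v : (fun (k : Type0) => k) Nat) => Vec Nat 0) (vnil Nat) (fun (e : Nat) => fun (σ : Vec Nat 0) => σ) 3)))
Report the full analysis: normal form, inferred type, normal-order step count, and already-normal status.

resulting normal form:
  refl (Eq (Vec Nat 0) (vnil Nat) (vnil Nat)) (refl (Vec Nat 0) (vnil Nat))
the term's type:
  Eq (Eq (Vec Nat 0) (vnil Nat) (vnil Nat)) (refl (Vec Nat 0) (vnil Nat)) (refl (Vec Nat 0) (vnil Nat))
normal-order step count: 12
already normal: no
first redex: a beta-redex


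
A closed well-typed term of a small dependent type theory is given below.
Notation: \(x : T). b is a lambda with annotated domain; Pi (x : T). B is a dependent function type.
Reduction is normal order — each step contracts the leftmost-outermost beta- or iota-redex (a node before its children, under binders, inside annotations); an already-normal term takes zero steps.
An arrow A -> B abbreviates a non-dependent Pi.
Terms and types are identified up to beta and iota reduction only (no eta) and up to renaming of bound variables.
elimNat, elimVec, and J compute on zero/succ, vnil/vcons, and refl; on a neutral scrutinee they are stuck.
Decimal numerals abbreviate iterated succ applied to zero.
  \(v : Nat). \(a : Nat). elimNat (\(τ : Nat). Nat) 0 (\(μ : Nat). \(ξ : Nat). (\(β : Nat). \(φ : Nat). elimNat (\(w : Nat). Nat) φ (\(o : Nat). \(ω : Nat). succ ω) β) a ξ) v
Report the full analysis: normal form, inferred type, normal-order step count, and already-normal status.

resulting normal form:
  \(v : Nat). \(a : Nat). elimNat (\(τ : Nat). Nat) 0 (\(μ : Nat). \(ξ : Nat). elimNat (\(β : Nat). Nat) ξ (\(φ : Nat). \(w : Nat). succ w) a) v
the term's type:
  Nat -> Nat -> Nat
normal-order step count: 2
started in normal form: no
first redex: a beta-redex


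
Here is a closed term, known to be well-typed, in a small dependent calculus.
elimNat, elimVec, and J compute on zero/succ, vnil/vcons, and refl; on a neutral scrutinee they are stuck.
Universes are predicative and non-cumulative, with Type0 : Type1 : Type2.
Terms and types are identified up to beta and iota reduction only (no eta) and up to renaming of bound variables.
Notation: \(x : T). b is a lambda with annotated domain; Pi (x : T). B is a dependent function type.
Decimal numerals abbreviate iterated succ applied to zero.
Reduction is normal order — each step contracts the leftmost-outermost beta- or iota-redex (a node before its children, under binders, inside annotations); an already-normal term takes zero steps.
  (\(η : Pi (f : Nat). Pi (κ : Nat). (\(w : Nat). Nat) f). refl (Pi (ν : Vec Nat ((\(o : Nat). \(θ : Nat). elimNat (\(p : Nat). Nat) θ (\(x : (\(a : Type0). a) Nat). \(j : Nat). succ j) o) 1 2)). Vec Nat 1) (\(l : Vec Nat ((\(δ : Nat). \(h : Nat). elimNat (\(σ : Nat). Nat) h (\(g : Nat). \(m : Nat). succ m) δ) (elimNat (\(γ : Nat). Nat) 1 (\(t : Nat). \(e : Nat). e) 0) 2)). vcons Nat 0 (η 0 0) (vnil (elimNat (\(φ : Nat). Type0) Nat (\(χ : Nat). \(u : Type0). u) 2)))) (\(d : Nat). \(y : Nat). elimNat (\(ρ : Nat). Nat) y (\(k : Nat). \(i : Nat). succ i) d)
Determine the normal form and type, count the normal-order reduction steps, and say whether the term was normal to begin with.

normal form:
  refl (Pi (η : Vec Nat 3). Vec Nat 1) (\(f : Vec Nat 3). vcons Nat 0 0 (vnil Nat))
type:
  Eq (Pi (η : Vec Nat 3). Vec Nat 1) (\(f : Vec Nat 3). vcons Nat 0 0 (vnil Nat)) (\(κ : Vec Nat 3). vcons Nat 0 0 (vnil Nat))
reduction steps (normal order): 24
term was already normal: no
first contracted redex: a beta-redex


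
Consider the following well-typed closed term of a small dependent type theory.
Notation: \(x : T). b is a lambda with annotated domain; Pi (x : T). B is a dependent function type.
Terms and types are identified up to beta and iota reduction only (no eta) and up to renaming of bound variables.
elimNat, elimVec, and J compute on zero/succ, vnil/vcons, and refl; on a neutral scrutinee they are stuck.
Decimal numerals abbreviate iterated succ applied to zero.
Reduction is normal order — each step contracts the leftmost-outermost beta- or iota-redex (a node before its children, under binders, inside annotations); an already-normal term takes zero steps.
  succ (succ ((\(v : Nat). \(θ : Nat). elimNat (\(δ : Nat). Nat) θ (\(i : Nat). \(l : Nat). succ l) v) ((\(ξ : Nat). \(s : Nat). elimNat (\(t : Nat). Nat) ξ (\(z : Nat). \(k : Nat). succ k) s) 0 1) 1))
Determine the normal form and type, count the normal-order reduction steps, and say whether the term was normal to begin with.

reduced normal form:
  4
inferred type:
  Nat
normal-order step count: 12
started in normal form: no
first redex: a beta-redex


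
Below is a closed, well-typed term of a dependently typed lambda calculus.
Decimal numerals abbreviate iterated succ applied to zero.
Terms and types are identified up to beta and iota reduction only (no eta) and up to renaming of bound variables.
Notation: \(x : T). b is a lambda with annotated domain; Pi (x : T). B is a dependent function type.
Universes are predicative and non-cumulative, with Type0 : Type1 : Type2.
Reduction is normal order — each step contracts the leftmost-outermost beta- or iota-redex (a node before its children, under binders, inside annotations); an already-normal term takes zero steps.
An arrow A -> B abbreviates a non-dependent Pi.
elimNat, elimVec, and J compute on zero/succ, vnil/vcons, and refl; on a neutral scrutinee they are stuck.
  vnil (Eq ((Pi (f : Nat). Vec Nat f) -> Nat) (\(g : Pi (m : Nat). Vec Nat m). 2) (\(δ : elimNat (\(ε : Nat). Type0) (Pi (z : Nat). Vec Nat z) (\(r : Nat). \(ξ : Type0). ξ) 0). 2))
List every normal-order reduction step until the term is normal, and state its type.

normal-order reduction sequence:
  vnil (Eq ((Pi (f : Nat). Vec Nat f) -> Nat) (\(g : Pi (m : Nat). Vec Nat m). 2) (\(δ : elimNat (\(ε : Nat). Type0) (Pi (z : Nat). Vec Nat z) (\(r : Nat). \(ξ : Type0). ξ) 0). 2))
  ~> vnil (Eq ((Pi (f : Nat). Vec Nat f) -> Nat) (\(g : Pi (m : Nat). Vec Nat m). 2) (\(δ : Pi (ε : Nat). Vec Nat ε). 2))
type:
  Vec (Eq ((Pi (f : Nat). Vec Nat f) -> Nat) (\(g : Pi (m : Nat). Vec Nat m). 2) (\(δ : Pi (ε : Nat). Vec Nat ε). 2)) 0


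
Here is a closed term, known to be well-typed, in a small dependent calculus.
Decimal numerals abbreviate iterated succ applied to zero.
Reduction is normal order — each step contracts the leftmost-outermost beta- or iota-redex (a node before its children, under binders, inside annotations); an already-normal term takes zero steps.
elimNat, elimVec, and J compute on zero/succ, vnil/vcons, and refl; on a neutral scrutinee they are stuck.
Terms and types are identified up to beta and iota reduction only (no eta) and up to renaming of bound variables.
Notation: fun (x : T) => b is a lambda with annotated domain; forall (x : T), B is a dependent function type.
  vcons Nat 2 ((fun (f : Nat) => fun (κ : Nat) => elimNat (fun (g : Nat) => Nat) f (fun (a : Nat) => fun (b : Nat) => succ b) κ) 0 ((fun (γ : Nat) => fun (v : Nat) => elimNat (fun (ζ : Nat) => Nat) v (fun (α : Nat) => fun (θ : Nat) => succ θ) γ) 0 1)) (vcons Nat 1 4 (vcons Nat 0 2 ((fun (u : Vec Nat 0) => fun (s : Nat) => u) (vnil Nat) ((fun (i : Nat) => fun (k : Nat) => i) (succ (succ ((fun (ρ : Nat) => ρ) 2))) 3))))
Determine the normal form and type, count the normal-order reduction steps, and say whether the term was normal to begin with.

reduced normal form:
  vcons Nat 2 1 (vcons Nat 1 4 (vcons Nat 0 2 (vnil Nat)))
the term's type:
  Vec Nat 3
steps to reach normal form (normal order): 11
already normal: no
first redex: a beta-redex


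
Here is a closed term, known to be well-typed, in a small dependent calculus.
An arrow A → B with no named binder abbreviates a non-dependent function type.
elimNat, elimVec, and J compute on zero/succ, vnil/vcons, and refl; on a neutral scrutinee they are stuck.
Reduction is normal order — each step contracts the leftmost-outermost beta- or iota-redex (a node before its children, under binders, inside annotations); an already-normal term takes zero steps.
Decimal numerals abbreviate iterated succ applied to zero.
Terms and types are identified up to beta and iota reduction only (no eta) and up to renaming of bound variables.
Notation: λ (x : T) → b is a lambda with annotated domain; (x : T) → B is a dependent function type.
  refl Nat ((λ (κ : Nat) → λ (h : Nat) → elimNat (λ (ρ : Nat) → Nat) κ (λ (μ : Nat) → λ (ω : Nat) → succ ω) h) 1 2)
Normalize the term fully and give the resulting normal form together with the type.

reduced normal form:
  refl Nat 3
the term's type:
  Eq Nat 3 3


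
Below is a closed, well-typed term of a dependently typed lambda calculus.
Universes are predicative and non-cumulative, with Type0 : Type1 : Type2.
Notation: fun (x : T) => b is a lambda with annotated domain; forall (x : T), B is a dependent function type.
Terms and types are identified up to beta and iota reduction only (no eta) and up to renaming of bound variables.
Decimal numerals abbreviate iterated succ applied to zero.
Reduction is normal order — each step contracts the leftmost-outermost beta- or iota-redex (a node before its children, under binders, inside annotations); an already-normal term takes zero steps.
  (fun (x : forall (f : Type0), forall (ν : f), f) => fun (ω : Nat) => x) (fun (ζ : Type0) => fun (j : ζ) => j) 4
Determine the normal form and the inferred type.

resulting normal form:
  fun (x : Type0) => fun (f : x) => f
the term's type:
  forall (x : Type0), forall (f : x), x


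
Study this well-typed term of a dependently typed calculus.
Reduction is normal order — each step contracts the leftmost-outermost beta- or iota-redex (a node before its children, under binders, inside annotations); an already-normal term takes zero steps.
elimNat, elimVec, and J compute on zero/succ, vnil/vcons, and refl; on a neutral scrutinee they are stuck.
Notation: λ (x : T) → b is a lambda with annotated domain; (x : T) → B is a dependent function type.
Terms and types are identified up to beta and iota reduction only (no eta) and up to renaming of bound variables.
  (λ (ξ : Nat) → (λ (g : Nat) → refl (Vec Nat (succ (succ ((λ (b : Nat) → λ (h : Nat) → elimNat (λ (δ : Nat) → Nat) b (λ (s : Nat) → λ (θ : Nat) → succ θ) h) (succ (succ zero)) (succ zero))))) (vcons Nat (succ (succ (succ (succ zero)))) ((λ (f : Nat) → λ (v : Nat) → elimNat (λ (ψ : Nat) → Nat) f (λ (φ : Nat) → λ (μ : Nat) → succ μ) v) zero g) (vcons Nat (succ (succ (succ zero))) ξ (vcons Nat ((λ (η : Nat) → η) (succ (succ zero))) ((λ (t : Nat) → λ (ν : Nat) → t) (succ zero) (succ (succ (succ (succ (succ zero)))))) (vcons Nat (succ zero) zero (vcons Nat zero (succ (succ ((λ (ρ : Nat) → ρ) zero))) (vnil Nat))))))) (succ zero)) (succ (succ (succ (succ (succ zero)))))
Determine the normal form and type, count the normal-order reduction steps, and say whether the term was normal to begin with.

normal form:
  refl (Vec Nat (succ (succ (succ (succ (succ zero)))))) (vcons Nat (succ (succ (succ (succ zero)))) (succ zero) (vcons Nat (succ (succ (succ zero))) (succ (succ (succ (succ (succ zero))))) (vcons Nat (succ (succ zero)) (succ zero) (vcons Nat (succ zero) zero (vcons Nat zero (succ (succ zero)) (vnil Nat))))))
the term's type:
  Eq (Vec Nat (succ (succ (succ (succ (succ zero)))))) (vcons Nat (succ (succ (succ (succ zero)))) (succ zero) (vcons Nat (succ (succ (succ zero))) (succ (succ (succ (succ (succ zero))))) (vcons Nat (succ (succ zero)) (succ zero) (vcons Nat (succ zero) zero (vcons Nat zero (succ (succ zero)) (vnil Nat)))))) (vcons Nat (succ (succ (succ (succ zero)))) (succ zero) (vcons Nat (succ (succ (succ zero))) (succ (succ (succ (succ (succ zero))))) (vcons Nat (succ (succ zero)) (succ zero) (vcons Nat (succ zero) zero (vcons Nat zero (succ (succ zero)) (vnil Nat))))))
steps to reach normal form (normal order): 18
already normal: no
first redex: a beta-redex


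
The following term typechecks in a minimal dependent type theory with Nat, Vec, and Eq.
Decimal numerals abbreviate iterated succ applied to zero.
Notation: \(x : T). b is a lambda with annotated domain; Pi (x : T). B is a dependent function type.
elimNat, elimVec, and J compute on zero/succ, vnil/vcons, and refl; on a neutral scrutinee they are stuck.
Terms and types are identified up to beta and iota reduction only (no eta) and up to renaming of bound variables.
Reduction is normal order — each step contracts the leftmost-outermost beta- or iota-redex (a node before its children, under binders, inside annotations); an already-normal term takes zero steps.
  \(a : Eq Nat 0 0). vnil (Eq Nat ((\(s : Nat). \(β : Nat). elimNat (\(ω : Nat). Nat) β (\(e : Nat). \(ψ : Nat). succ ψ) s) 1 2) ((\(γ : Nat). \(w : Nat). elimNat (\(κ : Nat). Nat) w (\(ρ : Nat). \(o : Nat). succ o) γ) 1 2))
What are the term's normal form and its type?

reduced normal form:
  \(a : Eq Nat 0 0). vnil (Eq Nat 3 3)
type:
  Pi (a : Eq Nat 0 0). Vec (Eq Nat 3 3) 0


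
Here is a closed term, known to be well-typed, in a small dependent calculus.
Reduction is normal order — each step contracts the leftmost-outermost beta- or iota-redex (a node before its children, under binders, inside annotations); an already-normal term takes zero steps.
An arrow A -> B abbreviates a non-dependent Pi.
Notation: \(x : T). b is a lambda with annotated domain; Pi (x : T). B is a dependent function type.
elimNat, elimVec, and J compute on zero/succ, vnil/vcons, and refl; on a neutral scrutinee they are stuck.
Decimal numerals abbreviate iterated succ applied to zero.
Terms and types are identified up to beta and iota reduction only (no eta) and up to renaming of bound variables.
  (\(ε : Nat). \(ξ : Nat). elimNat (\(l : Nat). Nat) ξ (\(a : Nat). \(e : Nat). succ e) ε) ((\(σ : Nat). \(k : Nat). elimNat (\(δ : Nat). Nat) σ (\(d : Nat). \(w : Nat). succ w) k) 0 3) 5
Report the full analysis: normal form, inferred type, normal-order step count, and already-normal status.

normal form:
  8
the term's type:
  Nat
reduction steps (normal order): 24
already normal: no
first contracted redex: a beta-redex


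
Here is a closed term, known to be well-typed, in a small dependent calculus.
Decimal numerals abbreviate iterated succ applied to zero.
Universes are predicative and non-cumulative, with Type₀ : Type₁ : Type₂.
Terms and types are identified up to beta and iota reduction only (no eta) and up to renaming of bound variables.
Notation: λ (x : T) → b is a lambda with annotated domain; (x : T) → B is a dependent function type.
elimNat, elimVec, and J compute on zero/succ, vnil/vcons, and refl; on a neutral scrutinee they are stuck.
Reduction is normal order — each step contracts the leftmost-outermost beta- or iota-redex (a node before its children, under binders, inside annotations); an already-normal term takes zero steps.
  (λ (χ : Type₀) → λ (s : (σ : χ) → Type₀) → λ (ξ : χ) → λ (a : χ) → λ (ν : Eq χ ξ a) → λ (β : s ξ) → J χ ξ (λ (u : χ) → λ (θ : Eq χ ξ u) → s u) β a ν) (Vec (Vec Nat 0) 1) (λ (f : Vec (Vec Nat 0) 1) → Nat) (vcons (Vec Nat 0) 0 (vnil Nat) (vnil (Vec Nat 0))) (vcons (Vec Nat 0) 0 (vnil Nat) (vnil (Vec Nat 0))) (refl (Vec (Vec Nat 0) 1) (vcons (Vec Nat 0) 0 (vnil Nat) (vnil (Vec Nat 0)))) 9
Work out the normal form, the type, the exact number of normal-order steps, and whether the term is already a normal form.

reduced normal form:
  9
the term's type:
  Nat
reduction steps (normal order): 7
started in normal form: no
first contracted redex: a beta-redex


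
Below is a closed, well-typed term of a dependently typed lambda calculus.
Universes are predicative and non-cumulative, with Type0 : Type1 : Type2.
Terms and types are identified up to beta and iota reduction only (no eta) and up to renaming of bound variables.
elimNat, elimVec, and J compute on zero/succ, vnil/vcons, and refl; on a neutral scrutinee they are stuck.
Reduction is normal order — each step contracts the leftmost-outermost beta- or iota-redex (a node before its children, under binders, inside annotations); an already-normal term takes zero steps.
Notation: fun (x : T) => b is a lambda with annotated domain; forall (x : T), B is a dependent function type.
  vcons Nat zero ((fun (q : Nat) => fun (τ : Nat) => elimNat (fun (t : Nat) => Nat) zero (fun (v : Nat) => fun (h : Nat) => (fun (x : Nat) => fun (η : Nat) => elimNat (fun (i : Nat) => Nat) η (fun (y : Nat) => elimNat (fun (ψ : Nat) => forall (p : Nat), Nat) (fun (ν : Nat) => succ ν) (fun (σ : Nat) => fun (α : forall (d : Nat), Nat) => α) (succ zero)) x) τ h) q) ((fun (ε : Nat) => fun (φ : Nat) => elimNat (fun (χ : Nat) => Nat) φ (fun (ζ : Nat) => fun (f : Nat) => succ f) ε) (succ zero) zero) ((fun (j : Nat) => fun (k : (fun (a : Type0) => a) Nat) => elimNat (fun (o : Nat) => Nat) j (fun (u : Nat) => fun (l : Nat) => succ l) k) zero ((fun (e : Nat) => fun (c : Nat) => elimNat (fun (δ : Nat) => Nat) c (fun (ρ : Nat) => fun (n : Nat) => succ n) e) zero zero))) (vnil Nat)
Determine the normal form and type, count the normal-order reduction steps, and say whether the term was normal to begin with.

normal form:
  vcons Nat zero zero (vnil Nat)
type:
  Vec Nat (succ zero)
normal-order step count: 25
started in normal form: no
first contracted redex: a beta-redex


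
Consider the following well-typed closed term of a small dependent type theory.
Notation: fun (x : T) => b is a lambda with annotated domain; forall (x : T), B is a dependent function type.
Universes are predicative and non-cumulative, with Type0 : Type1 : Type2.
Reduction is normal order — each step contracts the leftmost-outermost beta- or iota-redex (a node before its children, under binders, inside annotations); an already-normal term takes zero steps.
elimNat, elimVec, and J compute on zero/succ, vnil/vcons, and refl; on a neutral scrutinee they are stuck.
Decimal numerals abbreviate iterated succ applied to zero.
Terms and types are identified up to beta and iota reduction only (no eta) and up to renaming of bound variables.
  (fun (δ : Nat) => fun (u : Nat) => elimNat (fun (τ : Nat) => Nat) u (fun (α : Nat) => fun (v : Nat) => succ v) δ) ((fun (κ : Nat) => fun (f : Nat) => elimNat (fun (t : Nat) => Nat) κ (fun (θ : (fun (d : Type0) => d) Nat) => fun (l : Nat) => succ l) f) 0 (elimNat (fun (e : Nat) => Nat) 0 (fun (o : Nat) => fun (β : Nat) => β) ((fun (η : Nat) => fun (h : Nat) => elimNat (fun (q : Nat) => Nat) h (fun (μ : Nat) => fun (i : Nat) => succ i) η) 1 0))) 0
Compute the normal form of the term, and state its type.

reduced normal form:
  0
the term's type:
  Nat
observation: normalization takes exactly 17 steps under the normal-order strategy.
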